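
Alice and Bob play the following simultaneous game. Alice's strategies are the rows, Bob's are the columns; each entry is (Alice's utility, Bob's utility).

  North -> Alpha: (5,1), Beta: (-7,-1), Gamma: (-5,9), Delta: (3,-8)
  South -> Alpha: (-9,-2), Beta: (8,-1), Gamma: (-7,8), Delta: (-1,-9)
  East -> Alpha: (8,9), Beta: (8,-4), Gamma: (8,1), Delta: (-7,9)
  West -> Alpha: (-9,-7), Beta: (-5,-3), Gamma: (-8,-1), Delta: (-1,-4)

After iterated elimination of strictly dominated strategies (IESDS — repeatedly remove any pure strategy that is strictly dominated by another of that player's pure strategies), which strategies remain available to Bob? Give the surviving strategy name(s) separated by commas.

Column Beta is eliminated: Gamma beats it against every remaining row (North: 9>-1, South: 8>-1, East: 1>-4, West: -1>-3).
For Alice, North strictly dominates South on the remaining columns (Alpha: 5>-9, Gamma: -5>-7, Delta: 3>-1); eliminate South.
Alice's strategy West is strictly dominated by North (Alpha: 5>-9, Gamma: -5>-8, Delta: 3>-1) and is removed.
Among the remaining strategies, none is strictly dominated by another pure strategy of the same player, so the elimination stops.
Surviving strategies — Alice: {North, East}; Bob: {Alpha, Gamma, Delta}.

Alpha, Gamma, Delta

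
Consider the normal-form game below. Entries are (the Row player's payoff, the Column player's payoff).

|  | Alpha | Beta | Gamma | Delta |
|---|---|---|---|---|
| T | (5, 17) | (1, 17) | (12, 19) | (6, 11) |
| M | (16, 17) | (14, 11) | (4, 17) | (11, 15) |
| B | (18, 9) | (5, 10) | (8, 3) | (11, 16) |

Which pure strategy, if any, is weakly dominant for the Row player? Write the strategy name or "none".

T fails to dominate M at Alpha (5<16).
M fails to dominate T at Gamma (4<12).
B fails to dominate T at Gamma (8<12).
No single strategy dominates all the others.

none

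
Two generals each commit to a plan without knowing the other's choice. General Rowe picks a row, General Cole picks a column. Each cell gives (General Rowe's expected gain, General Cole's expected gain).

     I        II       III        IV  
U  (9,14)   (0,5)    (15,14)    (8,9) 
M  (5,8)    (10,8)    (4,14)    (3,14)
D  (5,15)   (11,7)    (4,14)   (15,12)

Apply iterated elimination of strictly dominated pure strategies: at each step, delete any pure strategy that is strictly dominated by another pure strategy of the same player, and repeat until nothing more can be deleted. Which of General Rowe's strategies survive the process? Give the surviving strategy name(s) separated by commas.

Column II is eliminated: III beats it against every remaining row (U: 14>5, M: 14>8, D: 14>7).
For General Rowe, U strictly dominates M on the remaining columns (I: 9>5, III: 15>4, IV: 8>3); eliminate M.
General Cole's strategy IV is strictly dominated by I (U: 14>9, D: 15>12) and is removed.
For General Rowe, U strictly dominates D on the remaining columns (I: 9>5, III: 15>4); eliminate D.
Among the remaining strategies, none is strictly dominated by another pure strategy of the same player, so the elimination stops.
Surviving strategies — General Rowe: {U}; General Cole: {I, III}.

U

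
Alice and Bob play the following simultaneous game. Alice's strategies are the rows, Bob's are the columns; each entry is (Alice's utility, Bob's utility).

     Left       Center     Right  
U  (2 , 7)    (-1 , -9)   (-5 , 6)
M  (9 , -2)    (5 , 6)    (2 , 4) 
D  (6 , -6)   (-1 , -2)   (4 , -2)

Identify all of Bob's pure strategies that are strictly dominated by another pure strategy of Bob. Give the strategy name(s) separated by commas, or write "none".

none

Left: no other strategy beats it everywhere (Center at U (7>-9); Right at U (7>6)).
Center is not dominated — it holds its own against Left at M (6>-2); Right at M (6>4).
Nothing dominates Right: Left at M (4>-2); Center at U (6>-9).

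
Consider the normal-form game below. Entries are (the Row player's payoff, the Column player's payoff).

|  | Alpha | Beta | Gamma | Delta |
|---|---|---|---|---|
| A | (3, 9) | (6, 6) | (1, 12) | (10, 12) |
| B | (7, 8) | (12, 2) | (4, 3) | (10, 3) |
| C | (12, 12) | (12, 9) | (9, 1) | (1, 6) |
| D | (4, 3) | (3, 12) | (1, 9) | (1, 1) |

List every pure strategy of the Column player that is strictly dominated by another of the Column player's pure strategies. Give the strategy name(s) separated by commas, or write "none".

none

Nothing dominates Alpha: Beta at A (9>6); Gamma at B (8>3); Delta at B (8>3).
Beta is not dominated — it holds its own against Alpha at D (12>3); Gamma at C (9>1); Delta at C (9>6).
Gamma: no other strategy beats it everywhere (Alpha at A (12>9); Beta at A (12>6); Delta at A (12=12)).
Delta is not dominated — it holds its own against Alpha at A (12>9); Beta at A (12>6); Gamma at A (12=12).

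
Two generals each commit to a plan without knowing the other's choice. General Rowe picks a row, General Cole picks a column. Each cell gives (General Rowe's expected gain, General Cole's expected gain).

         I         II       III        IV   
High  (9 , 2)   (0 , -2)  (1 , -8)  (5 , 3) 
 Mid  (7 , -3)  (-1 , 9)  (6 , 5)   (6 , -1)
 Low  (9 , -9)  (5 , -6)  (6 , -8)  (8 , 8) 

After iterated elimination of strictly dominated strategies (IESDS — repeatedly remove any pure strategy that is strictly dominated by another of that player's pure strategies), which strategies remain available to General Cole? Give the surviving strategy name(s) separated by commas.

General Cole's strategy I is strictly dominated by IV (High: 3>2, Mid: -1>-3, Low: 8>-9) and is removed.
Row High is eliminated: Low beats it against every remaining column (II: 5>0, III: 6>1, IV: 8>5).
Column III is eliminated: II beats it against every remaining row (Mid: 9>5, Low: -6>-8).
General Rowe's strategy Mid is strictly dominated by Low (II: 5>-1, IV: 8>6) and is removed.
General Cole's strategy II is strictly dominated by IV (Low: 8>-6) and is removed.
Among the remaining strategies, none is strictly dominated by another pure strategy of the same player, so the elimination stops.
Surviving strategies — General Rowe: {Low}; General Cole: {IV}.

IV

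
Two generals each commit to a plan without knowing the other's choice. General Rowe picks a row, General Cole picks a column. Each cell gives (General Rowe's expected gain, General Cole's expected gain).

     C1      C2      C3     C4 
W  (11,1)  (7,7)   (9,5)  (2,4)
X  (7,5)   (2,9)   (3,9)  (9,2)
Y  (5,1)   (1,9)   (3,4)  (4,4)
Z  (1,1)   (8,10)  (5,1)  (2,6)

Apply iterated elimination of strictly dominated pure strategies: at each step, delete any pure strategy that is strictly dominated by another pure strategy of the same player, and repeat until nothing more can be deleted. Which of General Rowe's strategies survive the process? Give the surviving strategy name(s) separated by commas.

Z

Column C1 is eliminated: C2 beats it against every remaining row (W: 7>1, X: 9>5, Y: 9>1, Z: 10>1).
Column C4 is eliminated: C2 beats it against every remaining row (W: 7>4, X: 9>2, Y: 9>4, Z: 10>6).
For General Rowe, W strictly dominates X on the remaining columns (C2: 7>2, C3: 9>3); eliminate X.
Row Y is eliminated: W beats it against every remaining column (C2: 7>1, C3: 9>3).
Column C3 is eliminated: C2 beats it against every remaining row (W: 7>5, Z: 10>1).
For General Rowe, Z strictly dominates W on the remaining columns (C2: 8>7); eliminate W.
Among the remaining strategies, none is strictly dominated by another pure strategy of the same player, so the elimination stops.
Surviving strategies — General Rowe: {Z}; General Cole: {C2}.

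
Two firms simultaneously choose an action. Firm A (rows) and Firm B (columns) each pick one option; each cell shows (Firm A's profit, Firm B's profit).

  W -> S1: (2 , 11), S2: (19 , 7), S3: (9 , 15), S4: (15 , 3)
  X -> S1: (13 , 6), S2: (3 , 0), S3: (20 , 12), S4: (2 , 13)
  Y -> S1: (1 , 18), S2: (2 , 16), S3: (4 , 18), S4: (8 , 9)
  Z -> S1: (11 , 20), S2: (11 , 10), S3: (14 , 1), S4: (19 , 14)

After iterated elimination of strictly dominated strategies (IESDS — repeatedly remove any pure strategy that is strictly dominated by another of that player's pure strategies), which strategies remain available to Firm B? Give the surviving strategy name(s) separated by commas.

S1, S4

For Firm A, W strictly dominates Y on the remaining columns (S1: 2>1, S2: 19>2, S3: 9>4, S4: 15>8); eliminate Y.
Firm B's strategy S2 is strictly dominated by S1 (W: 11>7, X: 6>0, Z: 20>10) and is removed.
For Firm A, Z strictly dominates W on the remaining columns (S1: 11>2, S3: 14>9, S4: 19>15); eliminate W.
For Firm B, S4 strictly dominates S3 on the remaining rows (X: 13>12, Z: 14>1); eliminate S3.
Among the remaining strategies, none is strictly dominated by another pure strategy of the same player, so the elimination stops.
Surviving strategies — Firm A: {X, Z}; Firm B: {S1, S4}.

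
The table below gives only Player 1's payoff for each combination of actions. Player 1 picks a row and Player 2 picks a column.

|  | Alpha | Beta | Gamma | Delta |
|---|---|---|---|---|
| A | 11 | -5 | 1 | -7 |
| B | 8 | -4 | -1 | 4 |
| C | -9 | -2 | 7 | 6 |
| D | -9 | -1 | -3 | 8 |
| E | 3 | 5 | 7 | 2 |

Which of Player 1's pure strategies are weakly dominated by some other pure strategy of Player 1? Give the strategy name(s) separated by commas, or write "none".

none

A: no other strategy beats it everywhere (B at Alpha (11>8); C at Alpha (11>-9); D at Alpha (11>-9); E at Alpha (11>3)).
Nothing dominates B: A at Beta (-4>-5); C at Alpha (8>-9); D at Alpha (8>-9); E at Alpha (8>3).
Nothing dominates C: A at Beta (-2>-5); B at Beta (-2>-4); D at Gamma (7>-3); E at Delta (6>2).
Nothing dominates D: A at Beta (-1>-5); B at Beta (-1>-4); C at Beta (-1>-2); E at Delta (8>2).
E is not dominated — it holds its own against A at Beta (5>-5); B at Beta (5>-4); C at Alpha (3>-9); D at Alpha (3>-9).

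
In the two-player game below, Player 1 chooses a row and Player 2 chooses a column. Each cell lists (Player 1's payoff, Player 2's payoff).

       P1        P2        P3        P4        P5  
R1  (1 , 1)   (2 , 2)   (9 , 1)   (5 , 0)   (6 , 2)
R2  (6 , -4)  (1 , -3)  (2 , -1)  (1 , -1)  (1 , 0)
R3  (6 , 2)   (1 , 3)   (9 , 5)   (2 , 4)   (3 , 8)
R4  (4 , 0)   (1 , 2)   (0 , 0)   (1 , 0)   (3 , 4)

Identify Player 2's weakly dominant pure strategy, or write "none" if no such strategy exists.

P5

P5 vs P1: R1: 2>1, R2: 0>-4, R3: 8>2, R4: 4>0.
P5 vs P2: R1: 2=2, R2: 0>-3, R3: 8>3, R4: 4>2.
P5 vs P3: R1: 2>1, R2: 0>-1, R3: 8>5, R4: 4>0.
P5 vs P4: R1: 2>0, R2: 0>-1, R3: 8>4, R4: 4>0.
P5 is at least as good as every other strategy against every opponent action, so it is weakly dominant.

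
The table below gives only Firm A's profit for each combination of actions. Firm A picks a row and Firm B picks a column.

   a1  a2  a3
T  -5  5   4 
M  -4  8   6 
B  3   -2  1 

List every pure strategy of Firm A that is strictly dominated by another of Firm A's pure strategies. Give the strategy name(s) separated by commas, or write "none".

T: dominated, since M does at least as well everywhere (a1: -4>-5, a2: 8>5, a3: 6>4).
M is not dominated — it holds its own against T at a1 (-4>-5); B at a2 (8>-2).
Nothing dominates B: T at a1 (3>-5); M at a1 (3>-4).

T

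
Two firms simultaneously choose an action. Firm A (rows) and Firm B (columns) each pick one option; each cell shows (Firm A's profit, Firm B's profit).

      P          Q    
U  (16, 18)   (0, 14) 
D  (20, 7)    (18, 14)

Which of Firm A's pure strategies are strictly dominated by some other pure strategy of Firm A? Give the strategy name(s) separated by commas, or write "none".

U

U: dominated, since D does at least as well everywhere (P: 20>16, Q: 18>0).
D is not dominated — it holds its own against U at P (20>16).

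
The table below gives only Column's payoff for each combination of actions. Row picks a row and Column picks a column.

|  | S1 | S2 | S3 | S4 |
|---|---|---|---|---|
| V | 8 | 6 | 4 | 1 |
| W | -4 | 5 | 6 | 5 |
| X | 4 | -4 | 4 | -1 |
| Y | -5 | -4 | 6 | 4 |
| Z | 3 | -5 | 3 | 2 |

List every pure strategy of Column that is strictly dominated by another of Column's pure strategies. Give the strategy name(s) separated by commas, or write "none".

S1: no other strategy beats it everywhere (S2 at V (8>6); S3 at V (8>4); S4 at V (8>1)).
Nothing dominates S2: S1 at W (5>-4); S3 at V (6>4); S4 at V (6>1).
S3: no other strategy beats it everywhere (S1 at W (6>-4); S2 at W (6>5); S4 at V (4>1)).
S3 strictly dominates S4 — V: 4>1, W: 6>5, X: 4>-1, Y: 6>4, Z: 3>2.

S4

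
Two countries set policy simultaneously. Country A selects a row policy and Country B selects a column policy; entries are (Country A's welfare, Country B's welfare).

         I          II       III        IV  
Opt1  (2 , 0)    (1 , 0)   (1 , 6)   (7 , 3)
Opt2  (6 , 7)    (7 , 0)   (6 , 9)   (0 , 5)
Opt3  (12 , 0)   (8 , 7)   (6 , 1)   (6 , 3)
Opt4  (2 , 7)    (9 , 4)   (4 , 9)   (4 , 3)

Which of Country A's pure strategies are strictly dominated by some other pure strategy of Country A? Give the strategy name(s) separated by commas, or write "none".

Nothing dominates Opt1: Opt2 at IV (7>0); Opt3 at IV (7>6); Opt4 at I (2=2).
Nothing dominates Opt2: Opt1 at I (6>2); Opt3 at III (6=6); Opt4 at I (6>2).
Opt3: no other strategy beats it everywhere (Opt1 at I (12>2); Opt2 at I (12>6); Opt4 at I (12>2)).
Opt4 is not dominated — it holds its own against Opt1 at I (2=2); Opt2 at II (9>7); Opt3 at II (9>8).

none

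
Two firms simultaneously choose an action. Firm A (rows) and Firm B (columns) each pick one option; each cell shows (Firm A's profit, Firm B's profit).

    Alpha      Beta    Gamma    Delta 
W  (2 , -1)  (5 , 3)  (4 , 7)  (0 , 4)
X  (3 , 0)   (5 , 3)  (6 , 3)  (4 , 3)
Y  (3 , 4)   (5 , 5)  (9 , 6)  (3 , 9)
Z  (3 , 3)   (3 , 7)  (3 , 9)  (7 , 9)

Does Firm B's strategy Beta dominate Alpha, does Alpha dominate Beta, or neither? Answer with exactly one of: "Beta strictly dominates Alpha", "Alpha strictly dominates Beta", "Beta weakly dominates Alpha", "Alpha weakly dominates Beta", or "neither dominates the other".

Beta strictly dominates Alpha

Compare Beta to Alpha across each choice by Firm A: W: 3>-1, X: 3>0, Y: 5>4, Z: 7>3.
Every comparison favours Beta, so Beta strictly dominates Alpha.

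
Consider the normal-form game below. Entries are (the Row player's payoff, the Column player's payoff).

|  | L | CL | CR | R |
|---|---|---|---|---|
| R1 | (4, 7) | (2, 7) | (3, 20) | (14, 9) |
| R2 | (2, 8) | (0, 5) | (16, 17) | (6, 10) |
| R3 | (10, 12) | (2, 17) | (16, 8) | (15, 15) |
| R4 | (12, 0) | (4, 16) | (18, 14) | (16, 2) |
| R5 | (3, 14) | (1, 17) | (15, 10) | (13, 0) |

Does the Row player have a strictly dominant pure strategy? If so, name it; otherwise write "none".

R4 vs R1: L: 12>4, CL: 4>2, CR: 18>3, R: 16>14.
R4 vs R2: L: 12>2, CL: 4>0, CR: 18>16, R: 16>6.
R4 vs R3: L: 12>10, CL: 4>2, CR: 18>16, R: 16>15.
R4 vs R5: L: 12>3, CL: 4>1, CR: 18>15, R: 16>13.
R4 strictly beats every other strategy against every opponent action, so it is strictly dominant.

R4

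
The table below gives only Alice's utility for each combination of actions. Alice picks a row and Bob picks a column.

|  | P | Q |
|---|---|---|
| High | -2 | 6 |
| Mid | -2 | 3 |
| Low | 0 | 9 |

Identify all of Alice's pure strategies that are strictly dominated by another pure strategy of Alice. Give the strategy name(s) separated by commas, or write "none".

High is strictly dominated by Low (P: 0>-2, Q: 9>6).
Mid: dominated, since Low does at least as well everywhere (P: 0>-2, Q: 9>3).
Nothing dominates Low: High at P (0>-2); Mid at P (0>-2).

High, Mid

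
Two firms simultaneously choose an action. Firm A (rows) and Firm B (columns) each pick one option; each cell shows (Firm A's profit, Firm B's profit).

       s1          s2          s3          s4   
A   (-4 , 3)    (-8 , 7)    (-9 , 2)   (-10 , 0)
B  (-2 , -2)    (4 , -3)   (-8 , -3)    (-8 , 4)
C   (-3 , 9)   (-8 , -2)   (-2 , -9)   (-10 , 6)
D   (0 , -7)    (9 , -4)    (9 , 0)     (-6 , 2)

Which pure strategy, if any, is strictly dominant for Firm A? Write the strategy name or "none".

D

D vs A: s1: 0>-4, s2: 9>-8, s3: 9>-9, s4: -6>-10.
D vs B: s1: 0>-2, s2: 9>4, s3: 9>-8, s4: -6>-8.
D vs C: s1: 0>-3, s2: 9>-8, s3: 9>-2, s4: -6>-10.
D strictly beats every other strategy against every opponent action, so it is strictly dominant.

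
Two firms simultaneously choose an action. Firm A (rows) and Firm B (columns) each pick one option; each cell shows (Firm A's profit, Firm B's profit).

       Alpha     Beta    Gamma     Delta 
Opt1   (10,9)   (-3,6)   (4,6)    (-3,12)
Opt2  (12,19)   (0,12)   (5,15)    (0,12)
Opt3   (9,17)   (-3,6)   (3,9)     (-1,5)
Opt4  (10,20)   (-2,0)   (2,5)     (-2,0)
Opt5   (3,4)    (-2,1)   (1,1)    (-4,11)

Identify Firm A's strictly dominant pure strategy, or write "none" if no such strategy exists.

Opt2

Opt2 vs Opt1: Alpha: 12>10, Beta: 0>-3, Gamma: 5>4, Delta: 0>-3.
Opt2 vs Opt3: Alpha: 12>9, Beta: 0>-3, Gamma: 5>3, Delta: 0>-1.
Opt2 vs Opt4: Alpha: 12>10, Beta: 0>-2, Gamma: 5>2, Delta: 0>-2.
Opt2 vs Opt5: Alpha: 12>3, Beta: 0>-2, Gamma: 5>1, Delta: 0>-4.
Opt2 strictly beats every other strategy against every opponent action, so it is strictly dominant.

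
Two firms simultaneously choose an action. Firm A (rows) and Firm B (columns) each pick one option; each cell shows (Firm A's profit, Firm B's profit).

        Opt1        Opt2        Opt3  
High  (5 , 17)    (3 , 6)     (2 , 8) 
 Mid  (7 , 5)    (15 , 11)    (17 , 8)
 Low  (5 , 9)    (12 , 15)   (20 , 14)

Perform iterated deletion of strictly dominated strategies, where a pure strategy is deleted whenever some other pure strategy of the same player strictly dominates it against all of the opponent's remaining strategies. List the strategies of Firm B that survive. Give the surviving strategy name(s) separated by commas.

Opt2

Row High is eliminated: Mid beats it against every remaining column (Opt1: 7>5, Opt2: 15>3, Opt3: 17>2).
For Firm B, Opt2 strictly dominates Opt1 on the remaining rows (Mid: 11>5, Low: 15>9); eliminate Opt1.
For Firm B, Opt2 strictly dominates Opt3 on the remaining rows (Mid: 11>8, Low: 15>14); eliminate Opt3.
Row Low is eliminated: Mid beats it against every remaining column (Opt2: 15>12).
Among the remaining strategies, none is strictly dominated by another pure strategy of the same player, so the elimination stops.
Surviving strategies — Firm A: {Mid}; Firm B: {Opt2}.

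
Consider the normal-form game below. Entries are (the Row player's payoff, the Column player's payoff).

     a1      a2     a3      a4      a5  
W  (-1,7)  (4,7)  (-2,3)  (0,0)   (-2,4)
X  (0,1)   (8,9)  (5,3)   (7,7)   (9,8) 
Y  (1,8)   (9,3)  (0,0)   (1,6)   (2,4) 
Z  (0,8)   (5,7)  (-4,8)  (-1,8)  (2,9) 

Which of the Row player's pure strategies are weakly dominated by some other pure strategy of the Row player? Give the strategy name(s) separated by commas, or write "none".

W, Z

W: dominated, since X does at least as well everywhere (a1: 0>-1, a2: 8>4, a3: 5>-2, a4: 7>0, a5: 9>-2).
X is not dominated — it holds its own against W at a1 (0>-1); Y at a3 (5>0); Z at a2 (8>5).
Y is not dominated — it holds its own against W at a1 (1>-1); X at a1 (1>0); Z at a1 (1>0).
X weakly dominates Z — a1: 0=0, a2: 8>5, a3: 5>-4, a4: 7>-1, a5: 9>2.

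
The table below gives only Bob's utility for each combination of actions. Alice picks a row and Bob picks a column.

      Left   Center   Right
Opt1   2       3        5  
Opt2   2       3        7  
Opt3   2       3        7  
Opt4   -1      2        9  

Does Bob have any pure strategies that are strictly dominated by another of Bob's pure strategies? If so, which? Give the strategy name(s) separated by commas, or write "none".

Left, Center

Left: dominated, since Center does at least as well everywhere (Opt1: 3>2, Opt2: 3>2, Opt3: 3>2, Opt4: 2>-1).
Center is strictly dominated by Right (Opt1: 5>3, Opt2: 7>3, Opt3: 7>3, Opt4: 9>2).
Right: no other strategy beats it everywhere (Left at Opt1 (5>2); Center at Opt1 (5>3)).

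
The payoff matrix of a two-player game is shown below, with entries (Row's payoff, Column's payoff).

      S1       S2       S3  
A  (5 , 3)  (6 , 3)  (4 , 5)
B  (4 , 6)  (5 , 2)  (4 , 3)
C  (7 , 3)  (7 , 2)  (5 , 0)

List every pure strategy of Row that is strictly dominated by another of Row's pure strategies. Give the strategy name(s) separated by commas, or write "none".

C strictly dominates A — S1: 7>5, S2: 7>6, S3: 5>4.
B: dominated, since C does at least as well everywhere (S1: 7>4, S2: 7>5, S3: 5>4).
Nothing dominates C: A at S1 (7>5); B at S1 (7>4).

A, B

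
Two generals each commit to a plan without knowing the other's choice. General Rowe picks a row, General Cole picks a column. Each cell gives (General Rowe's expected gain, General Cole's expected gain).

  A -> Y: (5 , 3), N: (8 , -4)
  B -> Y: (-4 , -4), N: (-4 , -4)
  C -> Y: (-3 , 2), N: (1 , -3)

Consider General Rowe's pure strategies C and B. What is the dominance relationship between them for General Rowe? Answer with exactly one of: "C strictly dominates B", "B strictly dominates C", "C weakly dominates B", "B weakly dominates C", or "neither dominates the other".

Compare C to B across each choice by General Cole: Y: -3>-4, N: 1>-4.
C gives a strictly higher payoff against each choice by General Cole, so C strictly dominates B.

C strictly dominates B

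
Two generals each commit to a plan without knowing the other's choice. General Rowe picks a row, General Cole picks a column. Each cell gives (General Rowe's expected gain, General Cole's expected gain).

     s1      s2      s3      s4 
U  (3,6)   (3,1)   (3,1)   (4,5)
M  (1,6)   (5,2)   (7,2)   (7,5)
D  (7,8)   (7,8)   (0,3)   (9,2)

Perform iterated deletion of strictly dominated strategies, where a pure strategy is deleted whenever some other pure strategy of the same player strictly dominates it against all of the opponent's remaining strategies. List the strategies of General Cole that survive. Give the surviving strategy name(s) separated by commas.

For General Cole, s1 strictly dominates s3 on the remaining rows (U: 6>1, M: 6>2, D: 8>3); eliminate s3.
For General Rowe, D strictly dominates U on the remaining columns (s1: 7>3, s2: 7>3, s4: 9>4); eliminate U.
Row M is eliminated: D beats it against every remaining column (s1: 7>1, s2: 7>5, s4: 9>7).
For General Cole, s1 strictly dominates s4 on the remaining rows (D: 8>2); eliminate s4.
Among the remaining strategies, none is strictly dominated by another pure strategy of the same player, so the elimination stops.
Surviving strategies — General Rowe: {D}; General Cole: {s1, s2}.

s1, s2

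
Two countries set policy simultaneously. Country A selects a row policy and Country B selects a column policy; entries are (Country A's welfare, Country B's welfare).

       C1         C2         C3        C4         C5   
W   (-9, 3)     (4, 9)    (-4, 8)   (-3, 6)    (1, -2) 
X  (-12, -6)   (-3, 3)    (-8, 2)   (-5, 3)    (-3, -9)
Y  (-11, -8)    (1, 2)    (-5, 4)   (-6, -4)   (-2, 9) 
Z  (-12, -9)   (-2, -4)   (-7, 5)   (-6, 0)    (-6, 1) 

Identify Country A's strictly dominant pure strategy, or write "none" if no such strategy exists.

W vs X: C1: -9>-12, C2: 4>-3, C3: -4>-8, C4: -3>-5, C5: 1>-3.
W vs Y: C1: -9>-11, C2: 4>1, C3: -4>-5, C4: -3>-6, C5: 1>-2.
W vs Z: C1: -9>-12, C2: 4>-2, C3: -4>-7, C4: -3>-6, C5: 1>-6.
W strictly beats every other strategy against every opponent action, so it is strictly dominant.

W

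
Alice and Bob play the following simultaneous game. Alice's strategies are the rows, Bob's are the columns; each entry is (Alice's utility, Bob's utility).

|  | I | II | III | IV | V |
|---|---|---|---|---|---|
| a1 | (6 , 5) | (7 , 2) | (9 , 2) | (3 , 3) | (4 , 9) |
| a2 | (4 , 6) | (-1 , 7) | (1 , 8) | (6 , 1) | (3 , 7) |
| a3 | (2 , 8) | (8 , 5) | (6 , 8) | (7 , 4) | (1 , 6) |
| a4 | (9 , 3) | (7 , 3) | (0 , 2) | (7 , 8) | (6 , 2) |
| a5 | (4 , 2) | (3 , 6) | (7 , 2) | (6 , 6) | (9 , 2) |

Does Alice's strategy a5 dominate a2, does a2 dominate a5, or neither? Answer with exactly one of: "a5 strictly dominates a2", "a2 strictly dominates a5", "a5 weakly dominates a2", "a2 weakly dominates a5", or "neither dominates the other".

Compare a5 to a2 across each opponent action: I: 4=4, II: 3>-1, III: 7>1, IV: 6=6, V: 9>3.
a5 is at least as good everywhere and strictly better somewhere (tied only at I, IV), so a5 weakly but not strictly dominates a2.

a5 weakly dominates a2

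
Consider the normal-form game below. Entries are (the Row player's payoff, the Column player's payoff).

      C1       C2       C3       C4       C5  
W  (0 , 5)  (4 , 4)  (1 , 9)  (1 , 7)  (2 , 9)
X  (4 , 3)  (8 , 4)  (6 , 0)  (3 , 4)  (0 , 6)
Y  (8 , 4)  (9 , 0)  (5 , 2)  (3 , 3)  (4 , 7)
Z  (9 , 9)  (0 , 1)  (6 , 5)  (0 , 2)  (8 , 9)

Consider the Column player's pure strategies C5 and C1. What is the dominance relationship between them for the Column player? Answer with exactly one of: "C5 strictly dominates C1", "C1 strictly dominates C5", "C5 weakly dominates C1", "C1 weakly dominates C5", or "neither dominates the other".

C5 weakly dominates C1

C5's payoffs vs C1's, by the Row player's action — W: 9>5, X: 6>3, Y: 7>4, Z: 9=9.
C5 is at least as good everywhere and strictly better somewhere (tied only at Z), so C5 weakly but not strictly dominates C1.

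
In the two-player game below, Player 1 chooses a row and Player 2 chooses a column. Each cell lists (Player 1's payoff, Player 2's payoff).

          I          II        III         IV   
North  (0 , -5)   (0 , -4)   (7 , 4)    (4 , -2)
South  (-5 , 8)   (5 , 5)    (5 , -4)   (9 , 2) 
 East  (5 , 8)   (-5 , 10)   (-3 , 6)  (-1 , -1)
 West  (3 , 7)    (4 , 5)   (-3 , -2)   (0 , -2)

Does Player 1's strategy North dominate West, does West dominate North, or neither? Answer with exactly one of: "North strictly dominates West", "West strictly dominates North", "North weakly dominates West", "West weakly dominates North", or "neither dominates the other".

Compare North to West across each choice by Player 2: I: 0<3, II: 0<4, III: 7>-3, IV: 4>0.
North does better at III, IV but worse at I, II; neither strategy dominates the other.

neither dominates the other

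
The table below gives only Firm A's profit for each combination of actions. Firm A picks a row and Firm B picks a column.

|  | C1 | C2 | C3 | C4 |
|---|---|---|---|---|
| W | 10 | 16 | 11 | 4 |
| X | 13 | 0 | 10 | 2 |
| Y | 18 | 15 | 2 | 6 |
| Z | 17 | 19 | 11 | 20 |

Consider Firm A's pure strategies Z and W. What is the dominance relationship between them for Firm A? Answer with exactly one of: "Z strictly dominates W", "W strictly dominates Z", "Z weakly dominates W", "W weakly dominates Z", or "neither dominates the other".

Z weakly dominates W

Compare Z to W across every action of Firm B: C1: 17>10, C2: 19>16, C3: 11=11, C4: 20>4.
Z is at least as good everywhere and strictly better somewhere (tied only at C3), so Z weakly but not strictly dominates W.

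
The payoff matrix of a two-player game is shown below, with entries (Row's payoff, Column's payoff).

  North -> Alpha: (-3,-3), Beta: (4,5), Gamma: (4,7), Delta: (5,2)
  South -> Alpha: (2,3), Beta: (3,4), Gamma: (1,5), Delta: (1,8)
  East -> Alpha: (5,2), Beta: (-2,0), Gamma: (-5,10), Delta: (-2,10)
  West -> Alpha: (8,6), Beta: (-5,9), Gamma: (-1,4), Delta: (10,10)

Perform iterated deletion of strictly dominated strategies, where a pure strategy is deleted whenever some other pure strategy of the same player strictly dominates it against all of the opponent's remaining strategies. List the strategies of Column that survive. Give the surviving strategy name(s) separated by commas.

Column's strategy Alpha is strictly dominated by Delta (North: 2>-3, South: 8>3, East: 10>2, West: 10>6) and is removed.
For Row, North strictly dominates South on the remaining columns (Beta: 4>3, Gamma: 4>1, Delta: 5>1); eliminate South.
Row East is eliminated: North beats it against every remaining column (Beta: 4>-2, Gamma: 4>-5, Delta: 5>-2).
Among the remaining strategies, none is strictly dominated by another pure strategy of the same player, so the elimination stops.
Surviving strategies — Row: {North, West}; Column: {Beta, Gamma, Delta}.

Beta, Gamma, Delta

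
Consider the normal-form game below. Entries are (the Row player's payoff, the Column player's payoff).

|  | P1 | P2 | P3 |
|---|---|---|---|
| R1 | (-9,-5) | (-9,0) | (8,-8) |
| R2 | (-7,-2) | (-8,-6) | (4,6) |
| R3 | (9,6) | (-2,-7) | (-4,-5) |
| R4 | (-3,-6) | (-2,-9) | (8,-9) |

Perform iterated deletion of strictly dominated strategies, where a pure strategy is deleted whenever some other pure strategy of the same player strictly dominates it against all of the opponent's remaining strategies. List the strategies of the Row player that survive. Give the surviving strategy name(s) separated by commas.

For the Row player, R4 strictly dominates R2 on the remaining columns (P1: -3>-7, P2: -2>-8, P3: 8>4); eliminate R2.
For the Column player, P1 strictly dominates P3 on the remaining rows (R1: -5>-8, R3: 6>-5, R4: -6>-9); eliminate P3.
The Row player's strategy R1 is strictly dominated by R3 (P1: 9>-9, P2: -2>-9) and is removed.
Column P2 is eliminated: P1 beats it against every remaining row (R3: 6>-7, R4: -6>-9).
The Row player's strategy R4 is strictly dominated by R3 (P1: 9>-3) and is removed.
Among the remaining strategies, none is strictly dominated by another pure strategy of the same player, so the elimination stops.
Surviving strategies — the Row player: {R3}; the Column player: {P1}.

R3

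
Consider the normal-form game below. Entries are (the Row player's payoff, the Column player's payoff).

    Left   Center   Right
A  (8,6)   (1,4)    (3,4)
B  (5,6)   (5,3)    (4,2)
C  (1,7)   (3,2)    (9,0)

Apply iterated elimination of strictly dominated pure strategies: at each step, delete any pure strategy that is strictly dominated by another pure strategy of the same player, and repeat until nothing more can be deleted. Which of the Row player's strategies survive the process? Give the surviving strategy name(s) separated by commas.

A

Column Center is eliminated: Left beats it against every remaining row (A: 6>4, B: 6>3, C: 7>2).
The Column player's strategy Right is strictly dominated by Left (A: 6>4, B: 6>2, C: 7>0) and is removed.
Row B is eliminated: A beats it against every remaining column (Left: 8>5).
The Row player's strategy C is strictly dominated by A (Left: 8>1) and is removed.
Among the remaining strategies, none is strictly dominated by another pure strategy of the same player, so the elimination stops.
Surviving strategies — the Row player: {A}; the Column player: {Left}.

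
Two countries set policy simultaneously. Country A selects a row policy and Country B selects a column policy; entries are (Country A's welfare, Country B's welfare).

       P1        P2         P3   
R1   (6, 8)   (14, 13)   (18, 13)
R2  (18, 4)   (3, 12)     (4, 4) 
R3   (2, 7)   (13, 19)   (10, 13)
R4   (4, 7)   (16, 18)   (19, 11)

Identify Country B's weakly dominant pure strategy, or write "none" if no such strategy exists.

P2 vs P1: R1: 13>8, R2: 12>4, R3: 19>7, R4: 18>7.
P2 vs P3: R1: 13=13, R2: 12>4, R3: 19>13, R4: 18>11.
P2 is at least as good as every other strategy against every opponent action, so it is weakly dominant.

P2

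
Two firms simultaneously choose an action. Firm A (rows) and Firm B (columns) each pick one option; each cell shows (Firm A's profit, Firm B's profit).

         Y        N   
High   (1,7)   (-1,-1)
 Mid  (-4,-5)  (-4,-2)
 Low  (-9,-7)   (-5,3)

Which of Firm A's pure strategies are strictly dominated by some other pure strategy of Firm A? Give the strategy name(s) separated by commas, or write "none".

Mid, Low

Nothing dominates High: Mid at Y (1>-4); Low at Y (1>-9).
Mid is strictly dominated by High (Y: 1>-4, N: -1>-4).
High strictly dominates Low — Y: 1>-9, N: -1>-5.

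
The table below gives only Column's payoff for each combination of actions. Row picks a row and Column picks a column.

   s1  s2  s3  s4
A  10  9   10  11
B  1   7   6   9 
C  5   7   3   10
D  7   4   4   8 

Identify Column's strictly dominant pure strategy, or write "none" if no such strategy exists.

s4 vs s1: A: 11>10, B: 9>1, C: 10>5, D: 8>7.
s4 vs s2: A: 11>9, B: 9>7, C: 10>7, D: 8>4.
s4 vs s3: A: 11>10, B: 9>6, C: 10>3, D: 8>4.
s4 strictly beats every other strategy against every opponent action, so it is strictly dominant.

s4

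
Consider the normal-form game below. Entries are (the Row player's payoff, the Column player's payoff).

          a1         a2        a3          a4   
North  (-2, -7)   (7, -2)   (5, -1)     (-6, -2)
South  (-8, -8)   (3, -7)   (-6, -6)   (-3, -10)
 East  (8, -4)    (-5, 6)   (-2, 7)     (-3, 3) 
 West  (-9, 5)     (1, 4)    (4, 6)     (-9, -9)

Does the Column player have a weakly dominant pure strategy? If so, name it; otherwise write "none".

a3

a3 vs a1: North: -1>-7, South: -6>-8, East: 7>-4, West: 6>5.
a3 vs a2: North: -1>-2, South: -6>-7, East: 7>6, West: 6>4.
a3 vs a4: North: -1>-2, South: -6>-10, East: 7>3, West: 6>-9.
a3 is at least as good as every other strategy against every opponent action, so it is weakly dominant.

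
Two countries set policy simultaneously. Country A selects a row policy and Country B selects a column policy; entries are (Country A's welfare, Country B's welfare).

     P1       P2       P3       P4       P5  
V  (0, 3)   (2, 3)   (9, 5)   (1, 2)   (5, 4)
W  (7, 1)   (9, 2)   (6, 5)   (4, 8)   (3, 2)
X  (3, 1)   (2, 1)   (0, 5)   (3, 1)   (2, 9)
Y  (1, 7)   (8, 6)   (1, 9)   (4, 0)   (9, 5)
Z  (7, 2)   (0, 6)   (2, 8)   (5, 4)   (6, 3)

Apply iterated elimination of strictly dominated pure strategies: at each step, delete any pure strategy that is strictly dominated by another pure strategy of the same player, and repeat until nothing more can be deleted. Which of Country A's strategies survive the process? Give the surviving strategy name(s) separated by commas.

V, W, Z

Row X is eliminated: W beats it against every remaining column (P1: 7>3, P2: 9>2, P3: 6>0, P4: 4>3, P5: 3>2).
Country B's strategy P1 is strictly dominated by P3 (V: 5>3, W: 5>1, Y: 9>7, Z: 8>2) and is removed.
For Country B, P3 strictly dominates P2 on the remaining rows (V: 5>3, W: 5>2, Y: 9>6, Z: 8>6); eliminate P2.
Column P5 is eliminated: P3 beats it against every remaining row (V: 5>4, W: 5>2, Y: 9>5, Z: 8>3).
For Country A, Z strictly dominates Y on the remaining columns (P3: 2>1, P4: 5>4); eliminate Y.
Among the remaining strategies, none is strictly dominated by another pure strategy of the same player, so the elimination stops.
Surviving strategies — Country A: {V, W, Z}; Country B: {P3, P4}.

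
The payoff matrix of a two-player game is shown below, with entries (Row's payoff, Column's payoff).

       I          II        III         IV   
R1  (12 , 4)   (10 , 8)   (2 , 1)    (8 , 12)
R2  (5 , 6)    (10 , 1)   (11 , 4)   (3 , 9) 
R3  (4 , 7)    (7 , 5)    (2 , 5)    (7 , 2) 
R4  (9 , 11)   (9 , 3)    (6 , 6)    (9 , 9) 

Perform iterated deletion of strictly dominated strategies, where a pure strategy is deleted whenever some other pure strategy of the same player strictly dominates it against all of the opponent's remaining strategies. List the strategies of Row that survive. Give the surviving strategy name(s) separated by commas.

Row's strategy R3 is strictly dominated by R4 (I: 9>4, II: 9>7, III: 6>2, IV: 9>7) and is removed.
Column II is eliminated: IV beats it against every remaining row (R1: 12>8, R2: 9>1, R4: 9>3).
Column's strategy III is strictly dominated by I (R1: 4>1, R2: 6>4, R4: 11>6) and is removed.
Row R2 is eliminated: R1 beats it against every remaining column (I: 12>5, IV: 8>3).
Among the remaining strategies, none is strictly dominated by another pure strategy of the same player, so the elimination stops.
Surviving strategies — Row: {R1, R4}; Column: {I, IV}.

R1, R4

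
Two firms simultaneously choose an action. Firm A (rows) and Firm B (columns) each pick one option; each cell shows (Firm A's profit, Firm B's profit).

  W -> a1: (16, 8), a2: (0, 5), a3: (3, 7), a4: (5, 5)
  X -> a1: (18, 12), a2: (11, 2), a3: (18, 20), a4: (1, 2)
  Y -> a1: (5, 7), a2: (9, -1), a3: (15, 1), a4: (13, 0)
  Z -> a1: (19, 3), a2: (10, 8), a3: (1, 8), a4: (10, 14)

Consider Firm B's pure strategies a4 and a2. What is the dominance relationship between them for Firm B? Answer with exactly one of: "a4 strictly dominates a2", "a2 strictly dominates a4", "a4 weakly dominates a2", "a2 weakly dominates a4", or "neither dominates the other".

a4's payoffs vs a2's, by Firm A's action — W: 5=5, X: 2=2, Y: 0>-1, Z: 14>8.
a4 is at least as good everywhere and strictly better somewhere (tied only at W, X), so a4 weakly but not strictly dominates a2.

a4 weakly dominates a2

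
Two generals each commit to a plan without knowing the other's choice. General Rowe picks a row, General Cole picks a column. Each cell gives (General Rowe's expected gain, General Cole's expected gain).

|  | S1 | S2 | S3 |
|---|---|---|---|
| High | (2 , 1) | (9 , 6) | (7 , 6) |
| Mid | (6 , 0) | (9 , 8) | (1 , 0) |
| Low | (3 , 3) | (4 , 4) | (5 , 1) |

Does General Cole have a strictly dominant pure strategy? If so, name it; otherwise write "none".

none

S1 fails to dominate S2 at High (1<6).
S2 fails to dominate S3 at High (6=6).
S3 fails to dominate S1 at Mid (0=0).
No single strategy dominates all the others.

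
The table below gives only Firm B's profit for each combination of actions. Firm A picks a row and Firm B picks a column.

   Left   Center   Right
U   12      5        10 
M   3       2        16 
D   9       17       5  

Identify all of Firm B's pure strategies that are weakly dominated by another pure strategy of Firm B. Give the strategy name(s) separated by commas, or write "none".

Left: no other strategy beats it everywhere (Center at U (12>5); Right at U (12>10)).
Center: no other strategy beats it everywhere (Left at D (17>9); Right at D (17>5)).
Right is not dominated — it holds its own against Left at M (16>3); Center at U (10>5).

none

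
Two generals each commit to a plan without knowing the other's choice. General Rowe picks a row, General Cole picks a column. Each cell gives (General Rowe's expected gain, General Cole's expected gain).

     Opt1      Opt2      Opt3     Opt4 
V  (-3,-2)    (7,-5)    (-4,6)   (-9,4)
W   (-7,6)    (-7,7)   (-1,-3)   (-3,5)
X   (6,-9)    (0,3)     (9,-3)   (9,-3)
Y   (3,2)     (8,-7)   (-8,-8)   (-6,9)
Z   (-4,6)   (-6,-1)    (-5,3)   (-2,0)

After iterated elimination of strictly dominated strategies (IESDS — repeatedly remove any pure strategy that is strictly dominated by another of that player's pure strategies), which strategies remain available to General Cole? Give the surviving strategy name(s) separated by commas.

Row W is eliminated: X beats it against every remaining column (Opt1: 6>-7, Opt2: 0>-7, Opt3: 9>-1, Opt4: 9>-3).
General Rowe's strategy Z is strictly dominated by X (Opt1: 6>-4, Opt2: 0>-6, Opt3: 9>-5, Opt4: 9>-2) and is removed.
General Cole's strategy Opt1 is strictly dominated by Opt4 (V: 4>-2, X: -3>-9, Y: 9>2) and is removed.
Among the remaining strategies, none is strictly dominated by another pure strategy of the same player, so the elimination stops.
Surviving strategies — General Rowe: {V, X, Y}; General Cole: {Opt2, Opt3, Opt4}.

Opt2, Opt3, Opt4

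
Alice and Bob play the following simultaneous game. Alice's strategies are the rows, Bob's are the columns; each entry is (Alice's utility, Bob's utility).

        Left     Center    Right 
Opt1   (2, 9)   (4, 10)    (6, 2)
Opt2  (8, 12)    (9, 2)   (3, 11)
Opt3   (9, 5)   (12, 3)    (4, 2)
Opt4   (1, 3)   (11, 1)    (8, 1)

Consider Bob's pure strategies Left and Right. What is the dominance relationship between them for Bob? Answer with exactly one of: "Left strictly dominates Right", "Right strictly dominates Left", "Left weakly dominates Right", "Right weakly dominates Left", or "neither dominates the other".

Compare Left to Right across each choice by Alice: Opt1: 9>2, Opt2: 12>11, Opt3: 5>2, Opt4: 3>1.
Left gives a strictly higher payoff against each choice by Alice, so Left strictly dominates Right.

Left strictly dominates Right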